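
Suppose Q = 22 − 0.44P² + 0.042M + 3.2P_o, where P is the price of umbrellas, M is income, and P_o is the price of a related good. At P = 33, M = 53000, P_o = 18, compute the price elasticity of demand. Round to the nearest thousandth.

Substituting, Q = 22 − 0.44(33)² + 0.042(53000) + 3.2(18) = 22 − 479.16 + 2226 + 57.6 = 1826.44.
∂Q/∂P = −2·0.44·P = -29.04, so E_p = -29.04·(33/1826.44) ≈ -0.525.
|E_p| < 1: demand is inelastic.

-0.525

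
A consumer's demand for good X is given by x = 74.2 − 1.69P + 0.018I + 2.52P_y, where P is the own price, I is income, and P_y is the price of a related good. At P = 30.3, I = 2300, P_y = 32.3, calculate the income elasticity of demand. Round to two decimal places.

0.28

Substituting, x = 74.2 − 1.69(30.3) + 0.018(2300) + 2.52(32.3) = 74.2 − 51.207 + 41.4 + 81.396 = 145.789.
∂x/∂I = +0.018, so E_I = 0.018·(2300/145.789) ≈ 0.28.
E_I ∈ (0,1): normal good (necessity).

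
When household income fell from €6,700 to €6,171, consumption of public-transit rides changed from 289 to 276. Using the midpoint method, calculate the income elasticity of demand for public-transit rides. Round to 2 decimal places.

0.56

%ΔQ = (276 − 289)/[(289+276)/2] = -13/282.5 ≈ -0.0460.
%ΔY = (6,171 − 6,700)/[(6,700+6,171)/2] = -529/6435.5 ≈ -0.0822.
E_I = %ΔQ/%ΔY ≈ 0.56.
E_I ∈ (0,1): normal good (necessity).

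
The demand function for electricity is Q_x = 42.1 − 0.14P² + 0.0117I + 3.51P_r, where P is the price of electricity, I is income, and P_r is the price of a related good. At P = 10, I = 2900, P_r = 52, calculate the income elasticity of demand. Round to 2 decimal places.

0.14

Substituting, Q_x = 42.1 − 0.14(10)² + 0.0117(2900) + 3.51(52) = 42.1 − 14 + 33.93 + 182.52 = 244.55.
∂Q_x/∂I = +0.0117, so E_I = 0.0117·(2900/244.55) ≈ 0.14.
E_I ∈ (0,1): normal good (necessity).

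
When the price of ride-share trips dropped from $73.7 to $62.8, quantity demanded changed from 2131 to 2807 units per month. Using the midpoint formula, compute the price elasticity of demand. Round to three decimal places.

%ΔQ = (2807 − 2131)/[(2131 + 2807)/2] = 676/2469 ≈ 0.2738.
%ΔP = (62.8 − 73.7)/[(73.7 + 62.8)/2] = -10.9/68.25 ≈ -0.1597.
Arc elasticity E = %ΔQ/%ΔP ≈ 0.2738/-0.1597 ≈ -1.714.
|E| > 1: demand is elastic over this range.

-1.714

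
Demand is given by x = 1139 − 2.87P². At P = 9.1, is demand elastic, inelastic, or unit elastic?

inelastic

At P = 9.1, x = 901.3353.
dx/dP = −2·2.87·P = −52.234.
Point elasticity E = (dx/dP)·(P/x) = -52.234 × 9.1/901.3353 ≈ -0.527.
|E| ≈ 0.527 < 1, so demand is inelastic.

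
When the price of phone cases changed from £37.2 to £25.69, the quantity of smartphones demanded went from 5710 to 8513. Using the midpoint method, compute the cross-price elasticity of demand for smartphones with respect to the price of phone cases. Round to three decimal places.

-1.077

%ΔQ_x = (8513 − 5710)/[(5710+8513)/2] = 2803/7111.5 ≈ 0.3942.
%ΔP_y = (25.69 − 37.2)/[(37.2+25.69)/2] ≈ -0.3660.
E_xy = 0.3942/-0.3660 ≈ -1.077.
E_xy < 0, so smartphones and phone cases are complements.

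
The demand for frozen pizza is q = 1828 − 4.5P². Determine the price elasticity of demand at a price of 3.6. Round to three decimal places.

-0.066

At P = 3.6, q = 1769.68.
dq/dP = −2·4.5·P = −32.4.
Point elasticity E = (dq/dP)·(P/q) = -32.4 × 3.6/1769.68 ≈ -0.066.
|E| < 1, so demand is inelastic at this price.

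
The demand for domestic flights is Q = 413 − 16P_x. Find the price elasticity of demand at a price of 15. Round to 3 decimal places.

At P_x = 15, Q = 173.
dQ/dP_x = −16.
Point elasticity E = (dQ/dP_x)·(P_x/Q) = -16 × 15/173 ≈ -1.387.
|E| > 1, so demand is elastic at this price.

-1.387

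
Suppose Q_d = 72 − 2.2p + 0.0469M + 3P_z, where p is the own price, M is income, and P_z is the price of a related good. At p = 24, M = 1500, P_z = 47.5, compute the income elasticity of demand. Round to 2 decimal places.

0.30

Q_d = 72 − 2.2(24) + 0.0469(1500) + 3(47.5) = 72 − 52.8 + 70.35 + 142.5 = 232.05.
∂Q_d/∂M = +0.0469, so E_I = 0.0469·(1500/232.05) ≈ 0.30.
E_I ∈ (0,1): normal good (necessity).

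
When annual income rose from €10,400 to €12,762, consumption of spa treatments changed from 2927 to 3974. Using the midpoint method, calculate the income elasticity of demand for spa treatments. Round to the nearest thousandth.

%ΔQ = (3974 − 2927)/[(2927+3974)/2] = 1047/3450.5 ≈ 0.3034.
%ΔI = (12,762 − 10,400)/[(10,400+12,762)/2] = 2362/11581 ≈ 0.2040.
E_I = %ΔQ/%ΔI ≈ 1.488.
E_I > 1: normal good (luxury).

1.488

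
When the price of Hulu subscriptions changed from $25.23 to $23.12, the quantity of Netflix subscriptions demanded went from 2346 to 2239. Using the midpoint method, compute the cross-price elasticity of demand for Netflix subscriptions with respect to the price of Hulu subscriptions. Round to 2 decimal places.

0.53

%ΔQ_x = (2239 − 2346)/[(2346+2239)/2] = -107/2292.5 ≈ -0.0467.
%ΔP_y = (23.12 − 25.23)/[(25.23+23.12)/2] ≈ -0.0873.
E_xy = -0.0467/-0.0873 ≈ 0.53.
E_xy > 0, so Netflix subscriptions and Hulu subscriptions are substitutes.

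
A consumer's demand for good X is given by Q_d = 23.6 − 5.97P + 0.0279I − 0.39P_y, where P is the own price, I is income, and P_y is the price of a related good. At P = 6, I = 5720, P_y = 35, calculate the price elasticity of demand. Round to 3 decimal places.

-0.268

First evaluate Q_d: 23.6 − 5.97(6) + 0.0279(5720) − 0.39(35) = 23.6 − 35.82 + 159.588 − 13.65 = 133.718.
∂Q_d/∂P = −5.97, so E_p = (−5.97)·(6/133.718) ≈ -0.268.
|E_p| < 1: demand is inelastic.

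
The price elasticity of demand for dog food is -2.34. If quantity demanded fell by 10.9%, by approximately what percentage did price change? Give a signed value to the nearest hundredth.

%ΔQ ≈ E × %ΔP ⇒ %ΔP = %ΔQ / E = (-10.9%)/(-2.34) ≈ 4.66%.

4.66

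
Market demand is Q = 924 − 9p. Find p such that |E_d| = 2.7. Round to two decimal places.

74.92

Set −bp/(a − bp) = −2.7 ⇒ bp = 2.7(a − bp) ⇒ bp(1+2.7) = 2.7·a.
p = 2.7·924/(9·3.7) ≈ 74.92.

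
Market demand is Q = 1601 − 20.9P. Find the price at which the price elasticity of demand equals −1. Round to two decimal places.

For linear demand Q = a − bP, E = −bP/(a − bP). |E| = 1 ⇒ bP = a − bP ⇒ P = a/(2b).
P = 1601/(2·20.9) ≈ 38.30.

38.30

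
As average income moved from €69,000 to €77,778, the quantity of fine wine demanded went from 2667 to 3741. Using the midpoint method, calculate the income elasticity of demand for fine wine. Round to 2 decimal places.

%ΔQ = (3741 − 2667)/[(2667+3741)/2] = 1074/3204 ≈ 0.3352.
%ΔI = (77,778 − 69,000)/[(69,000+77,778)/2] = 8778/73389 ≈ 0.1196.
E_I = %ΔQ/%ΔI ≈ 2.80.
E_I > 1: normal good (luxury).

2.80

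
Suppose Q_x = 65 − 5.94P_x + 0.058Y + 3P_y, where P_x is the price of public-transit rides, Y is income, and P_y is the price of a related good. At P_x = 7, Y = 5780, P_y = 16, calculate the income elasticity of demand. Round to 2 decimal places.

0.82

Substituting, Q_x = 65 − 5.94(7) + 0.058(5780) + 3(16) = 65 − 41.58 + 335.24 + 48 = 406.66.
∂Q_x/∂Y = +0.058, so E_I = 0.058·(5780/406.66) ≈ 0.82.
E_I ∈ (0,1): normal good (necessity).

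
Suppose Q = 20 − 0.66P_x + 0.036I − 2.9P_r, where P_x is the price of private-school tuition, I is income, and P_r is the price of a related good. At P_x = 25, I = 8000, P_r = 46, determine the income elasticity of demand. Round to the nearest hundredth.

1.82

Q = 20 − 0.66(25) + 0.036(8000) − 2.9(46) = 20 − 16.5 + 288 − 133.4 = 158.1.
∂Q/∂I = +0.036, so E_I = 0.036·(8000/158.1) ≈ 1.82.
E_I > 1: normal good (luxury).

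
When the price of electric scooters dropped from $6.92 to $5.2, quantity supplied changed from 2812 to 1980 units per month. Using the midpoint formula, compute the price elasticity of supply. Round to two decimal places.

%Δq = (1980 − 2812)/[(2812 + 1980)/2] = -832/2396 ≈ -0.3472.
%Δp = (5.2 − 6.92)/[(6.92 + 5.2)/2] = -1.72/6.06 ≈ -0.2838.
Arc elasticity E = %Δq/%Δp ≈ -0.3472/-0.2838 ≈ 1.22.
|E| > 1: supply is elastic over this range.

1.22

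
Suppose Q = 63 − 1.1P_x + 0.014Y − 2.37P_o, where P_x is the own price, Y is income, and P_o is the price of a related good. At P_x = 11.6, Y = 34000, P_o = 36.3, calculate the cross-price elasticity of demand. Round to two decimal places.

First evaluate Q: 63 − 1.1(11.6) + 0.014(34000) − 2.37(36.3) = 63 − 12.76 + 476 − 86.031 = 440.209.
∂Q/∂P_o = −2.37, so E_xy = -2.37·(36.3/440.209) ≈ -0.20.
E_xy < 0: the goods are complements.

-0.20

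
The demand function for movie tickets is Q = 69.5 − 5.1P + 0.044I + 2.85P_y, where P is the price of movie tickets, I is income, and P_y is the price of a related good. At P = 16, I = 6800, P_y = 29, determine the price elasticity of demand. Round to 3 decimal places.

-0.221

First evaluate Q: 69.5 − 5.1(16) + 0.044(6800) + 2.85(29) = 69.5 − 81.6 + 299.2 + 82.65 = 369.75.
∂Q/∂P = −5.1, so E_p = (−5.1)·(16/369.75) ≈ -0.221.
|E_p| < 1: demand is inelastic.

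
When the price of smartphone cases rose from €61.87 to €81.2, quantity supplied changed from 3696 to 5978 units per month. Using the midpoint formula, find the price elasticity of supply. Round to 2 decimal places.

%Δq = (5978 − 3696)/[(3696 + 5978)/2] = 2282/4837 ≈ 0.4718.
%Δp = (81.2 − 61.87)/[(61.87 + 81.2)/2] = 19.33/71.535 ≈ 0.2702.
Arc elasticity E = %Δq/%Δp ≈ 0.4718/0.2702 ≈ 1.75.
|E| > 1: supply is elastic over this range.

1.75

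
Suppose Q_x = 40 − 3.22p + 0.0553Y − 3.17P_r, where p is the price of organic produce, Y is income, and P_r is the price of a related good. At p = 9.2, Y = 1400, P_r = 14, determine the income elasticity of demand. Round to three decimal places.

1.783

Substituting, Q_x = 40 − 3.22(9.2) + 0.0553(1400) − 3.17(14) = 40 − 29.624 + 77.42 − 44.38 = 43.416.
∂Q_x/∂Y = +0.0553, so E_I = 0.0553·(1400/43.416) ≈ 1.783.
E_I > 1: normal good (luxury).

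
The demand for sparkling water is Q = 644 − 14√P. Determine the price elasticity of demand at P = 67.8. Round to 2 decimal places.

At P = 67.8, Q = 528.7229.
dQ/dP = −14/(2√P) = −14/(2·8.2341).
Point elasticity E = (dQ/dP)·(P/Q) = -0.8501 × 67.8/528.7229 ≈ -0.11.
|E| < 1, so demand is inelastic at this price.

-0.11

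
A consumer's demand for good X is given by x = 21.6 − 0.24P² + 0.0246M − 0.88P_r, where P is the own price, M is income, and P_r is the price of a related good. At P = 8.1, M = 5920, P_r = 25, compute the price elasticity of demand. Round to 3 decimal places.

-0.243

Evaluating quantity at (P, M, P_r) gives x = 21.6 − 0.24(8.1)² + 0.0246(5920) − 0.88(25) = 21.6 − 15.7464 + 145.632 − 22 = 129.4856.
∂x/∂P = −2·0.24·P = -3.888, so E_p = -3.888·(8.1/129.4856) ≈ -0.243.
|E_p| < 1: demand is inelastic.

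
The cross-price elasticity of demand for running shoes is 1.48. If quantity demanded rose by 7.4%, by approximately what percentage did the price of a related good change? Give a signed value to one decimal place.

5.0

%ΔQ ≈ E × %ΔP_y ⇒ %ΔP_y = %ΔQ / E = (7.4%)/(1.48) = 5.0%.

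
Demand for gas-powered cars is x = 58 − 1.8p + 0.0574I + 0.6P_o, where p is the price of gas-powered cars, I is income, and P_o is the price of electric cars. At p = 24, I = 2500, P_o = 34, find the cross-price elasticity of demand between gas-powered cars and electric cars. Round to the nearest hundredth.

At the given point, x = 58 − 1.8(24) + 0.0574(2500) + 0.6(34) = 58 − 43.2 + 143.5 + 20.4 = 178.7.
∂x/∂P_o = +0.6, so E_xy = 0.6·(34/178.7) ≈ 0.11.
E_xy > 0: the goods are substitutes.

0.11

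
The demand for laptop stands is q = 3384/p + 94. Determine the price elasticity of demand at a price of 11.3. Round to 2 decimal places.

-0.76

At p = 11.3, q = 393.469.
dq/dp = −3384/p² = −26.5017.
Point elasticity E = (dq/dp)·(p/q) = -26.5017 × 11.3/393.469 ≈ -0.76.
|E| < 1, so demand is inelastic at this price.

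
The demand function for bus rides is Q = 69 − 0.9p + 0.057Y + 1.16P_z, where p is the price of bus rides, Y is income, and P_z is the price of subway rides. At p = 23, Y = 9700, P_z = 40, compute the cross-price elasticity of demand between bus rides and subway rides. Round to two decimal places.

First evaluate Q: 69 − 0.9(23) + 0.057(9700) + 1.16(40) = 69 − 20.7 + 552.9 + 46.4 = 647.6.
∂Q/∂P_z = +1.16, so E_xy = 1.16·(40/647.6) ≈ 0.07.
E_xy > 0: the goods are substitutes.

0.07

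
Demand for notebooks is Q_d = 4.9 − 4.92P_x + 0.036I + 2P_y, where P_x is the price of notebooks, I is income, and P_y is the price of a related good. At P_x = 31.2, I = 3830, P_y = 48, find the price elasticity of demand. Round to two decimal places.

-1.80

First evaluate Q_d: 4.9 − 4.92(31.2) + 0.036(3830) + 2(48) = 4.9 − 153.504 + 137.88 + 96 = 85.276.
∂Q_d/∂P_x = −4.92, so E_p = (−4.92)·(31.2/85.276) ≈ -1.80.
|E_p| > 1: demand is elastic.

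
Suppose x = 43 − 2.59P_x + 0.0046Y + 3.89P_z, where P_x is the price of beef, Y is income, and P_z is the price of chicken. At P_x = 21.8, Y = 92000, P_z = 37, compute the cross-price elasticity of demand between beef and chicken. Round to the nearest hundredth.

x = 43 − 2.59(21.8) + 0.0046(92000) + 3.89(37) = 43 − 56.462 + 423.2 + 143.93 = 553.668.
∂x/∂P_z = +3.89, so E_xy = 3.89·(37/553.668) ≈ 0.26.
E_xy > 0: the goods are substitutes.

0.26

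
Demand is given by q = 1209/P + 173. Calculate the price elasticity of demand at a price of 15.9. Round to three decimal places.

-0.305

At P = 15.9, q = 249.0377.
dq/dP = −1209/P² = −4.7822.
Point elasticity E = (dq/dP)·(P/q) = -4.7822 × 15.9/249.0377 ≈ -0.305.
|E| < 1, so demand is inelastic at this price.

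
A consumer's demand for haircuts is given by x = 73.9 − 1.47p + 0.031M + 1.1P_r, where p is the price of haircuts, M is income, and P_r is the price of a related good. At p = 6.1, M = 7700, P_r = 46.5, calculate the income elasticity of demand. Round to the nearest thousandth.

Evaluating quantity at (p, M, P_r) gives x = 73.9 − 1.47(6.1) + 0.031(7700) + 1.1(46.5) = 73.9 − 8.967 + 238.7 + 51.15 = 354.783.
∂x/∂M = +0.031, so E_I = 0.031·(7700/354.783) ≈ 0.673.
E_I ∈ (0,1): normal good (necessity).

0.673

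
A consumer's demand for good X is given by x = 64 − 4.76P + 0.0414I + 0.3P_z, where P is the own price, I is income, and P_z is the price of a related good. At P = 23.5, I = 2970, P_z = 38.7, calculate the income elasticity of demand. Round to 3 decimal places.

1.418

At the given point, x = 64 − 4.76(23.5) + 0.0414(2970) + 0.3(38.7) = 64 − 111.86 + 122.958 + 11.61 = 86.708.
∂x/∂I = +0.0414, so E_I = 0.0414·(2970/86.708) ≈ 1.418.
E_I > 1: normal good (luxury).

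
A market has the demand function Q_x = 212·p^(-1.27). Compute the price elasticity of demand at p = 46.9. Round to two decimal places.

For a Cobb–Douglas (constant-elasticity) form Q_x = A·p^α·…, the elasticity with respect to p equals the exponent α at every point.
Here the exponent on p is -1.27, so the price elasticity of demand is -1.27.

-1.27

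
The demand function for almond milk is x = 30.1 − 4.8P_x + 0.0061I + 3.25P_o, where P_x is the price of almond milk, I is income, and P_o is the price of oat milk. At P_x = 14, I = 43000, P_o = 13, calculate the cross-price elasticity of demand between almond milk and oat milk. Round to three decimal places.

Evaluating quantity at (P_x, I, P_o) gives x = 30.1 − 4.8(14) + 0.0061(43000) + 3.25(13) = 30.1 − 67.2 + 262.3 + 42.25 = 267.45.
∂x/∂P_o = +3.25, so E_xy = 3.25·(13/267.45) ≈ 0.158.
E_xy > 0: the goods are substitutes.

0.158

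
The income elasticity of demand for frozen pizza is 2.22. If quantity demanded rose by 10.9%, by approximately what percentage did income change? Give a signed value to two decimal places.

4.91

%ΔQ ≈ E × %ΔI ⇒ %ΔI = %ΔQ / E = (10.9%)/(2.22) ≈ 4.91%.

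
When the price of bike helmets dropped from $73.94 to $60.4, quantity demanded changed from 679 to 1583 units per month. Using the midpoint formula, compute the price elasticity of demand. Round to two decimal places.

-3.97

%Δq = (1583 − 679)/[(679 + 1583)/2] = 904/1131 ≈ 0.7993.
%Δp = (60.4 − 73.94)/[(73.94 + 60.4)/2] = -13.54/67.17 ≈ -0.2016.
Arc elasticity E = %Δq/%Δp ≈ 0.7993/-0.2016 ≈ -3.97.
|E| > 1: demand is elastic over this range.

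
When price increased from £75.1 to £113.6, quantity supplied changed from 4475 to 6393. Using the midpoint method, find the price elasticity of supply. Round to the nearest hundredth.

0.86

%Δq = (6393 − 4475)/[(4475 + 6393)/2] = 1918/5434 ≈ 0.3530.
%Δp = (113.6 − 75.1)/[(75.1 + 113.6)/2] = 38.5/94.35 ≈ 0.4081.
Arc elasticity E = %Δq/%Δp ≈ 0.3530/0.4081 ≈ 0.86.
|E| < 1: supply is inelastic over this range.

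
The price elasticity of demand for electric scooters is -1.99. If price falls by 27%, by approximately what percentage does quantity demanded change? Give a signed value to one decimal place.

%ΔQ ≈ E × %ΔP = (-1.99) × (-27%) ≈ 53.7%.

53.7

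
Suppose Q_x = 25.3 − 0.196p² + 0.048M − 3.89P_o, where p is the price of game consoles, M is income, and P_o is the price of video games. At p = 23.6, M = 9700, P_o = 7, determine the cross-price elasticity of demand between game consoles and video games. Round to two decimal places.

-0.08

Evaluating quantity at (p, M, P_o) gives Q_x = 25.3 − 0.196(23.6)² + 0.048(9700) − 3.89(7) = 25.3 − 109.1642 + 465.6 − 27.23 = 354.5058.
∂Q_x/∂P_o = −3.89, so E_xy = -3.89·(7/354.5058) ≈ -0.08.
E_xy < 0: the goods are complements.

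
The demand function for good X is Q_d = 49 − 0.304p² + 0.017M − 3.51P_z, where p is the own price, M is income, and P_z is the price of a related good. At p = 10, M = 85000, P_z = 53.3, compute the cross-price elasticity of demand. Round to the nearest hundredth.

-0.15

At the given point, Q_d = 49 − 0.304(10)² + 0.017(85000) − 3.51(53.3) = 49 − 30.4 + 1445 − 187.083 = 1276.517.
∂Q_d/∂P_z = −3.51, so E_xy = -3.51·(53.3/1276.517) ≈ -0.15.
E_xy < 0: the goods are complements.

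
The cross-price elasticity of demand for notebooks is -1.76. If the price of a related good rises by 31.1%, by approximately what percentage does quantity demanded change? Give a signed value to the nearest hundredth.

%ΔQ ≈ E × %ΔP_y = (-1.76) × (31.1%) ≈ -54.74%.

-54.74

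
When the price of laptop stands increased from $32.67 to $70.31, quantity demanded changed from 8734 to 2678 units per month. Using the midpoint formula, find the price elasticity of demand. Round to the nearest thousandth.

-1.452

%Δq = (2678 − 8734)/[(8734 + 2678)/2] = -6056/5706 ≈ -1.0613.
%ΔP = (70.31 − 32.67)/[(32.67 + 70.31)/2] = 37.64/51.49 ≈ 0.7310.
Arc elasticity E = %Δq/%ΔP ≈ -1.0613/0.7310 ≈ -1.452.
|E| > 1: demand is elastic over this range.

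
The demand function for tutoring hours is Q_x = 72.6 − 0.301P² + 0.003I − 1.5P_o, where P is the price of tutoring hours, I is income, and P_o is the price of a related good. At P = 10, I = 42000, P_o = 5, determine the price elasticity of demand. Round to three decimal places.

Evaluating quantity at (P, I, P_o) gives Q_x = 72.6 − 0.301(10)² + 0.003(42000) − 1.5(5) = 72.6 − 30.1 + 126 − 7.5 = 161.
∂Q_x/∂P = −2·0.301·P = -6.02, so E_p = -6.02·(10/161) ≈ -0.374.
|E_p| < 1: demand is inelastic.

-0.374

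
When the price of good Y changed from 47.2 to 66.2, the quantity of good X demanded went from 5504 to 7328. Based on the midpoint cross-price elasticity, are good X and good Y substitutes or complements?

substitutes

%ΔQ_x = (7328 − 5504)/[(5504+7328)/2] = 1824/6416 ≈ 0.2843.
%ΔP_y = (66.2 − 47.2)/[(47.2+66.2)/2] ≈ 0.3351.
E_xy = 0.2843/0.3351 ≈ 0.848.
E_xy > 0, so the goods are substitutes.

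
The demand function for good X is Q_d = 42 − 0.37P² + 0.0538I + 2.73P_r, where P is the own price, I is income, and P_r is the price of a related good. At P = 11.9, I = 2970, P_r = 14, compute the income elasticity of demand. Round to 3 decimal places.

Evaluating quantity at (P, I, P_r) gives Q_d = 42 − 0.37(11.9)² + 0.0538(2970) + 2.73(14) = 42 − 52.3957 + 159.786 + 38.22 = 187.6103.
∂Q_d/∂I = +0.0538, so E_I = 0.0538·(2970/187.6103) ≈ 0.852.
E_I ∈ (0,1): normal good (necessity).

0.852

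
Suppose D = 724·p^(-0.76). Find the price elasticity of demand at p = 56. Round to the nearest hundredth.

For a Cobb–Douglas (constant-elasticity) form D = A·p^α·…, the elasticity with respect to p equals the exponent α at every point.
Here the exponent on p is -0.76, so the price elasticity of demand is -0.76.

-0.76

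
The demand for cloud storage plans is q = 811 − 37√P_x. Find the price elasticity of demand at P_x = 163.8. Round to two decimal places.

At P_x = 163.8, q = 337.4578.
dq/dP_x = −37/(2√P_x) = −37/(2·12.7984).
Point elasticity E = (dq/dP_x)·(P_x/q) = -1.4455 × 163.8/337.4578 ≈ -0.70.
|E| < 1, so demand is inelastic at this price.

-0.70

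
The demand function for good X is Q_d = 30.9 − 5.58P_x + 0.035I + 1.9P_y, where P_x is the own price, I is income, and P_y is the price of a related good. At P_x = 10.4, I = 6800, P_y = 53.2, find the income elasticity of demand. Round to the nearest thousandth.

First evaluate Q_d: 30.9 − 5.58(10.4) + 0.035(6800) + 1.9(53.2) = 30.9 − 58.032 + 238 + 101.08 = 311.948.
∂Q_d/∂I = +0.035, so E_I = 0.035·(6800/311.948) ≈ 0.763.
E_I ∈ (0,1): normal good (necessity).

0.763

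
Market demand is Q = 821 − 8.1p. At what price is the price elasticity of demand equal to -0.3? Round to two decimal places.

23.39

Set −bp/(a − bp) = −0.3 ⇒ bp = 0.3(a − bp) ⇒ bp(1+0.3) = 0.3·a.
p = 0.3·821/(8.1·1.3) ≈ 23.39.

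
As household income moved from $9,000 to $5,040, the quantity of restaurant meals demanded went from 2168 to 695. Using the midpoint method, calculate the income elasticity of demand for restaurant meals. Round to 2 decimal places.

1.82

%ΔQ = (695 − 2168)/[(2168+695)/2] = -1473/1431.5 ≈ -1.0290.
%ΔM = (5,040 − 9,000)/[(9,000+5,040)/2] = -3960/7020 ≈ -0.5641.
E_I = %ΔQ/%ΔM ≈ 1.82.
E_I > 1: normal good (luxury).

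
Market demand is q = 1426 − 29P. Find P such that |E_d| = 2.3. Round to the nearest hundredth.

34.27

Set −bP/(a − bP) = −2.3 ⇒ bP = 2.3(a − bP) ⇒ bP(1+2.3) = 2.3·a.
P = 2.3·1426/(29·3.3) ≈ 34.27.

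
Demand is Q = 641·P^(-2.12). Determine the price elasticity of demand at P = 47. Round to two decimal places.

-2.12

For a Cobb–Douglas (constant-elasticity) form Q = A·P^α·…, the elasticity with respect to P equals the exponent α at every point.
Here the exponent on P is -2.12, so the price elasticity of demand is -2.12.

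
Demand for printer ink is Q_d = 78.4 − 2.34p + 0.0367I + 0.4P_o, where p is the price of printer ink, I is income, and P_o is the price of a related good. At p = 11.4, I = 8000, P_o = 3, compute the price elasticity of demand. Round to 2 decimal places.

Evaluating quantity at (p, I, P_o) gives Q_d = 78.4 − 2.34(11.4) + 0.0367(8000) + 0.4(3) = 78.4 − 26.676 + 293.6 + 1.2 = 346.524.
∂Q_d/∂p = −2.34, so E_p = (−2.34)·(11.4/346.524) ≈ -0.08.
|E_p| < 1: demand is inelastic.

-0.08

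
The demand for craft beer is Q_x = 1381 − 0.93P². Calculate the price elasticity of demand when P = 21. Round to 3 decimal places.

At P = 21, Q_x = 970.87.
dQ_x/dP = −2·0.93·P = −39.06.
Point elasticity E = (dQ_x/dP)·(P/Q_x) = -39.06 × 21/970.87 ≈ -0.845.
|E| < 1, so demand is inelastic at this price.

-0.845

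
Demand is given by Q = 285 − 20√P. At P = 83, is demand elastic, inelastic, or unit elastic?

inelastic

At P = 83, Q = 102.7913.
dQ/dP = −20/(2√P) = −20/(2·9.1104).
Point elasticity E = (dQ/dP)·(P/Q) = -1.0976 × 83/102.7913 ≈ -0.886.
|E| ≈ 0.886 < 1, so demand is inelastic.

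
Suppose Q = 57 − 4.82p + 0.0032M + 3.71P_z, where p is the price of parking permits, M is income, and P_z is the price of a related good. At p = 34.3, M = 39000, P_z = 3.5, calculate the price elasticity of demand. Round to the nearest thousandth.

Evaluating quantity at (p, M, P_z) gives Q = 57 − 4.82(34.3) + 0.0032(39000) + 3.71(3.5) = 57 − 165.326 + 124.8 + 12.985 = 29.459.
∂Q/∂p = −4.82, so E_p = (−4.82)·(34.3/29.459) ≈ -5.612.
|E_p| > 1: demand is elastic.

-5.612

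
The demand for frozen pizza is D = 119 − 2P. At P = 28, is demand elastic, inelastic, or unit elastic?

At P = 28, D = 63.
dD/dP = −2.
Point elasticity E = (dD/dP)·(P/D) = -2 × 28/63 ≈ -0.889.
|E| ≈ 0.889 < 1, so demand is inelastic.

inelastic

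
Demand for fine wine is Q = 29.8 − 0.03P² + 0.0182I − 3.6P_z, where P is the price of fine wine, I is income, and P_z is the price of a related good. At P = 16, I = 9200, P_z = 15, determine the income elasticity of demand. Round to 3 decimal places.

1.235

Q = 29.8 − 0.03(16)² + 0.0182(9200) − 3.6(15) = 29.8 − 7.68 + 167.44 − 54 = 135.56.
∂Q/∂I = +0.0182, so E_I = 0.0182·(9200/135.56) ≈ 1.235.
E_I > 1: normal good (luxury).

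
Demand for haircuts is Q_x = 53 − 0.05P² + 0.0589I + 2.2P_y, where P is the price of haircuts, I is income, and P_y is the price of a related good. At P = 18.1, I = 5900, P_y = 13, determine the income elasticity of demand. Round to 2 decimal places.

0.84

First evaluate Q_x: 53 − 0.05(18.1)² + 0.0589(5900) + 2.2(13) = 53 − 16.3805 + 347.51 + 28.6 = 412.7295.
∂Q_x/∂I = +0.0589, so E_I = 0.0589·(5900/412.7295) ≈ 0.84.
E_I ∈ (0,1): normal good (necessity).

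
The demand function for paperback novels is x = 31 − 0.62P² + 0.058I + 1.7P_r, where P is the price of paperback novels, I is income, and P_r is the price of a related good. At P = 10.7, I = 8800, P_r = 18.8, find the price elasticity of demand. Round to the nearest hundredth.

Evaluating quantity at (P, I, P_r) gives x = 31 − 0.62(10.7)² + 0.058(8800) + 1.7(18.8) = 31 − 70.9838 + 510.4 + 31.96 = 502.3762.
∂x/∂P = −2·0.62·P = -13.268, so E_p = -13.268·(10.7/502.3762) ≈ -0.28.
|E_p| < 1: demand is inelastic.

-0.28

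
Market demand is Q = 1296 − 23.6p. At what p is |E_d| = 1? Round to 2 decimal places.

27.46

For linear demand Q = a − bp, E = −bp/(a − bp). |E| = 1 ⇒ bp = a − bp ⇒ p = a/(2b).
p = 1296/(2·23.6) ≈ 27.46.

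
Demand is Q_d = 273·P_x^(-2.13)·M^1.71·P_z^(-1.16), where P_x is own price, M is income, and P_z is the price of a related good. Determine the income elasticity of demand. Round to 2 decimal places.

1.71

For a Cobb–Douglas (constant-elasticity) form Q_d = A·M^α·…, the elasticity with respect to M equals the exponent α at every point.
Here the exponent on M is 1.71, so the income elasticity of demand is 1.71.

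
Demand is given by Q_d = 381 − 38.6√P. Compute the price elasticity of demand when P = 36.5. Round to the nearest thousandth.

At P = 36.5, Q_d = 147.7972.
dQ_d/dP = −38.6/(2√P) = −38.6/(2·6.0415).
Point elasticity E = (dQ_d/dP)·(P/Q_d) = -3.1946 × 36.5/147.7972 ≈ -0.789.
|E| < 1, so demand is inelastic at this price.

-0.789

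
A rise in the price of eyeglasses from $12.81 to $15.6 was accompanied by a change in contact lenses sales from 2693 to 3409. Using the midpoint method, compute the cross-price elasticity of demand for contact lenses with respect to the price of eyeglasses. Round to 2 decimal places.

%ΔQ_x = (3409 − 2693)/[(2693+3409)/2] = 716/3051 ≈ 0.2347.
%ΔP_y = (15.6 − 12.81)/[(12.81+15.6)/2] ≈ 0.1964.
E_xy = 0.2347/0.1964 ≈ 1.19.
E_xy > 0, so contact lenses and eyeglasses are substitutes.

1.19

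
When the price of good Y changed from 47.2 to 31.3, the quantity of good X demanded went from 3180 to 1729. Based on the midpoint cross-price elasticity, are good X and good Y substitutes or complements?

substitutes

%ΔQ_x = (1729 − 3180)/[(3180+1729)/2] = -1451/2454.5 ≈ -0.5912.
%ΔP_y = (31.3 − 47.2)/[(47.2+31.3)/2] ≈ -0.4051.
E_xy = -0.5912/-0.4051 ≈ 1.459.
E_xy > 0, so the goods are substitutes.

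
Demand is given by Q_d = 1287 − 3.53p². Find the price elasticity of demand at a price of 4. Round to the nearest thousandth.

-0.092

At p = 4, Q_d = 1230.52.
dQ_d/dp = −2·3.53·p = −28.24.
Point elasticity E = (dQ_d/dp)·(p/Q_d) = -28.24 × 4/1230.52 ≈ -0.092.
|E| < 1, so demand is inelastic at this price.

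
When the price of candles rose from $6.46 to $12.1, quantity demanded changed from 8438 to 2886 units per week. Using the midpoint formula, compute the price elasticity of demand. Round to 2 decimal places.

-1.61

%ΔQ = (2886 − 8438)/[(8438 + 2886)/2] = -5552/5662 ≈ -0.9806.
%ΔP = (12.1 − 6.46)/[(6.46 + 12.1)/2] = 5.64/9.28 ≈ 0.6078.
Arc elasticity E = %ΔQ/%ΔP ≈ -0.9806/0.6078 ≈ -1.61.
|E| > 1: demand is elastic over this range.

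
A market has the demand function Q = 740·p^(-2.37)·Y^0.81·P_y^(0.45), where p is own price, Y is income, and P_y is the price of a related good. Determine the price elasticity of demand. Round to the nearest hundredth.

-2.37

For a Cobb–Douglas (constant-elasticity) form Q = A·p^α·…, the elasticity with respect to p equals the exponent α at every point.
Here the exponent on p is -2.37, so the price elasticity of demand is -2.37.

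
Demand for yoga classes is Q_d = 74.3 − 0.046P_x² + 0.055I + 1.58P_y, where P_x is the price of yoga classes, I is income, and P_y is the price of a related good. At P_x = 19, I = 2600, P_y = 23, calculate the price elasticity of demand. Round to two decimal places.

-0.14

Q_d = 74.3 − 0.046(19)² + 0.055(2600) + 1.58(23) = 74.3 − 16.606 + 143 + 36.34 = 237.034.
∂Q_d/∂P_x = −2·0.046·P_x = -1.748, so E_p = -1.748·(19/237.034) ≈ -0.14.
|E_p| < 1: demand is inelastic.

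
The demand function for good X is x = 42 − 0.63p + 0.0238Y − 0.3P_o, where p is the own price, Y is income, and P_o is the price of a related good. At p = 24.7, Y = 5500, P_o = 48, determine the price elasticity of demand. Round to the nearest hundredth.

x = 42 − 0.63(24.7) + 0.0238(5500) − 0.3(48) = 42 − 15.561 + 130.9 − 14.4 = 142.939.
∂x/∂p = −0.63, so E_p = (−0.63)·(24.7/142.939) ≈ -0.11.
|E_p| < 1: demand is inelastic.

-0.11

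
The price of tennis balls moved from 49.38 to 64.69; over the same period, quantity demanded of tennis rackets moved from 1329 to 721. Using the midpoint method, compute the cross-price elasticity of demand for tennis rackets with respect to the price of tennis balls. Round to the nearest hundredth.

%ΔQ_x = (721 − 1329)/[(1329+721)/2] = -608/1025 ≈ -0.5932.
%ΔP_y = (64.69 − 49.38)/[(49.38+64.69)/2] ≈ 0.2684.
E_xy = -0.5932/0.2684 ≈ -2.21.
E_xy < 0, so tennis rackets and tennis balls are complements.

-2.21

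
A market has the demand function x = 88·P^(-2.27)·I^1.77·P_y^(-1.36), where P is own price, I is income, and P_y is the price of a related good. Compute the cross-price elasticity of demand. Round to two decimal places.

-1.36

For a Cobb–Douglas (constant-elasticity) form x = A·P_y^α·…, the elasticity with respect to P_y equals the exponent α at every point.
Here the exponent on P_y is -1.36, so the cross-price elasticity of demand is -1.36.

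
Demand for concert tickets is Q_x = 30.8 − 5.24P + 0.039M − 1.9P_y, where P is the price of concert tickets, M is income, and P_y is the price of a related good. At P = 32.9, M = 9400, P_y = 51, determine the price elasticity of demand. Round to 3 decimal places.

At the given point, Q_x = 30.8 − 5.24(32.9) + 0.039(9400) − 1.9(51) = 30.8 − 172.396 + 366.6 − 96.9 = 128.104.
∂Q_x/∂P = −5.24, so E_p = (−5.24)·(32.9/128.104) ≈ -1.346.
|E_p| > 1: demand is elastic.

-1.346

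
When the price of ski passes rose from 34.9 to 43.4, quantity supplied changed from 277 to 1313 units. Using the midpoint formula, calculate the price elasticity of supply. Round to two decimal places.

6.00

%Δq = (1313 − 277)/[(277 + 1313)/2] = 1036/795 ≈ 1.3031.
%ΔP = (43.4 − 34.9)/[(34.9 + 43.4)/2] = 8.5/39.15 ≈ 0.2171.
Arc elasticity E = %Δq/%ΔP ≈ 1.3031/0.2171 ≈ 6.00.
|E| > 1: supply is elastic over this range.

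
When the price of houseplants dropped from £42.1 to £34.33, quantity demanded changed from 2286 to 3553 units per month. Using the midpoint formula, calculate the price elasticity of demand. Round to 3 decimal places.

-2.134

%Δq = (3553 − 2286)/[(2286 + 3553)/2] = 1267/2919.5 ≈ 0.4340.
%Δp = (34.33 − 42.1)/[(42.1 + 34.33)/2] = -7.77/38.215 ≈ -0.2033.
Arc elasticity E = %Δq/%Δp ≈ 0.4340/-0.2033 ≈ -2.134.
|E| > 1: demand is elastic over this range.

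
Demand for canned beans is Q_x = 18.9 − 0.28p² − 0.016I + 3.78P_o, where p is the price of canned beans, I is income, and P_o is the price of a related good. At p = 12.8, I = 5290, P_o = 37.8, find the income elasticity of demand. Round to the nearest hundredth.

-2.71

Q_x = 18.9 − 0.28(12.8)² − 0.016(5290) + 3.78(37.8) = 18.9 − 45.8752 − 84.64 + 142.884 = 31.2688.
∂Q_x/∂I = −0.016, so E_I = -0.016·(5290/31.2688) ≈ -2.71.
E_I < 0: inferior good.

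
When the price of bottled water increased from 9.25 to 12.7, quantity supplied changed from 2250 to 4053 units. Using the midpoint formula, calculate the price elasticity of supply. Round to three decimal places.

%Δq = (4053 − 2250)/[(2250 + 4053)/2] = 1803/3151.5 ≈ 0.5721.
%Δp = (12.7 − 9.25)/[(9.25 + 12.7)/2] = 3.45/10.975 ≈ 0.3144.
Arc elasticity E = %Δq/%Δp ≈ 0.5721/0.3144 ≈ 1.820.
|E| > 1: supply is elastic over this range.

1.820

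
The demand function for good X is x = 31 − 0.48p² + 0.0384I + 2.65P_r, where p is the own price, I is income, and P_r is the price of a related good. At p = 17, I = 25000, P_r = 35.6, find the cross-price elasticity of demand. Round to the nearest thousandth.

0.100

Substituting, x = 31 − 0.48(17)² + 0.0384(25000) + 2.65(35.6) = 31 − 138.72 + 960 + 94.34 = 946.62.
∂x/∂P_r = +2.65, so E_xy = 2.65·(35.6/946.62) ≈ 0.100.
E_xy > 0: the goods are substitutes.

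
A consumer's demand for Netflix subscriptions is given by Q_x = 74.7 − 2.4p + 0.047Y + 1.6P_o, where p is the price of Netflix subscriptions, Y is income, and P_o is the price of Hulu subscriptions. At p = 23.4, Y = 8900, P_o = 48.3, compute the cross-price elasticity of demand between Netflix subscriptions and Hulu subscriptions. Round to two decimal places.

0.15

Substituting, Q_x = 74.7 − 2.4(23.4) + 0.047(8900) + 1.6(48.3) = 74.7 − 56.16 + 418.3 + 77.28 = 514.12.
∂Q_x/∂P_o = +1.6, so E_xy = 1.6·(48.3/514.12) ≈ 0.15.
E_xy > 0: the goods are substitutes.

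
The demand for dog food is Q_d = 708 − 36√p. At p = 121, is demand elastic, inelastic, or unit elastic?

inelastic

At p = 121, Q_d = 312.
dQ_d/dp = −36/(2√p) = −36/(2·11).
Point elasticity E = (dQ_d/dp)·(p/Q_d) = -1.6364 × 121/312 ≈ -0.635.
|E| ≈ 0.635 < 1, so demand is inelastic.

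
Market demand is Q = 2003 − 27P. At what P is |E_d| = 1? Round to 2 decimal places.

For linear demand Q = a − bP, E = −bP/(a − bP). |E| = 1 ⇒ bP = a − bP ⇒ P = a/(2b).
P = 2003/(2·27) ≈ 37.09.

37.09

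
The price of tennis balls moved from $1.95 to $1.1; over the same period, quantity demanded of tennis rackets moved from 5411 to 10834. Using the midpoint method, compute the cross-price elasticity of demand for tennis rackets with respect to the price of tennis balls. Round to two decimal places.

%ΔQ_x = (10834 − 5411)/[(5411+10834)/2] = 5423/8122.5 ≈ 0.6677.
%ΔP_y = (1.1 − 1.95)/[(1.95+1.1)/2] ≈ -0.5574.
E_xy = 0.6677/-0.5574 ≈ -1.20.
E_xy < 0, so tennis rackets and tennis balls are complements.

-1.20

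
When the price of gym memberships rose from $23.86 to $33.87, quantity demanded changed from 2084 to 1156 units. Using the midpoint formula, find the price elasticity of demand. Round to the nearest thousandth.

-1.652

%Δq = (1156 − 2084)/[(2084 + 1156)/2] = -928/1620 ≈ -0.5728.
%ΔP = (33.87 − 23.86)/[(23.86 + 33.87)/2] = 10.01/28.865 ≈ 0.3468.
Arc elasticity E = %Δq/%ΔP ≈ -0.5728/0.3468 ≈ -1.652.
|E| > 1: demand is elastic over this range.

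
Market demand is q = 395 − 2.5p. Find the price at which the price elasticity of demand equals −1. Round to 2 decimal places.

For linear demand q = a − bp, E = −bp/(a − bp). |E| = 1 ⇒ bp = a − bp ⇒ p = a/(2b).
p = 395/(2·2.5) = 79.00.

79.00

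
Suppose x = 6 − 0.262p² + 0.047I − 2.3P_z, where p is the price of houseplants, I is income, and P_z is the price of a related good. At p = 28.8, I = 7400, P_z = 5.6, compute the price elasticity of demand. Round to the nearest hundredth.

x = 6 − 0.262(28.8)² + 0.047(7400) − 2.3(5.6) = 6 − 217.3133 + 347.8 − 12.88 = 123.6067.
∂x/∂p = −2·0.262·p = -15.0912, so E_p = -15.0912·(28.8/123.6067) ≈ -3.52.
|E_p| > 1: demand is elastic.

-3.52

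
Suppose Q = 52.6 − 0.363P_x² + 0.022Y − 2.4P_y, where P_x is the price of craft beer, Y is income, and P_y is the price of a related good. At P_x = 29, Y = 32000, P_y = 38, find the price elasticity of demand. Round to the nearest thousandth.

-1.695

At the given point, Q = 52.6 − 0.363(29)² + 0.022(32000) − 2.4(38) = 52.6 − 305.283 + 704 − 91.2 = 360.117.
∂Q/∂P_x = −2·0.363·P_x = -21.054, so E_p = -21.054·(29/360.117) ≈ -1.695.
|E_p| > 1: demand is elastic.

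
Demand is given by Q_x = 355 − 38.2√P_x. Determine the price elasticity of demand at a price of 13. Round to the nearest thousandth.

-0.317

At P_x = 13, Q_x = 217.2679.
dQ_x/dP_x = −38.2/(2√P_x) = −38.2/(2·3.6056).
Point elasticity E = (dQ_x/dP_x)·(P_x/Q_x) = -5.2974 × 13/217.2679 ≈ -0.317.
|E| < 1, so demand is inelastic at this price.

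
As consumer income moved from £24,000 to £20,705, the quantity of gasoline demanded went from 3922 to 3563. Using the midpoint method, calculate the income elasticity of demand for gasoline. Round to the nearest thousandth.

0.651

%ΔQ = (3563 − 3922)/[(3922+3563)/2] = -359/3742.5 ≈ -0.0959.
%ΔY = (20,705 − 24,000)/[(24,000+20,705)/2] = -3295/22352.5 ≈ -0.1474.
E_I = %ΔQ/%ΔY ≈ 0.651.
E_I ∈ (0,1): normal good (necessity).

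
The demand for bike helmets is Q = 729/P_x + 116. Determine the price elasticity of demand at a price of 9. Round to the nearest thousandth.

-0.411

At P_x = 9, Q = 197.
dQ/dP_x = −729/P_x² = −9.
Point elasticity E = (dQ/dP_x)·(P_x/Q) = -9 × 9/197 ≈ -0.411.
|E| < 1, so demand is inelastic at this price.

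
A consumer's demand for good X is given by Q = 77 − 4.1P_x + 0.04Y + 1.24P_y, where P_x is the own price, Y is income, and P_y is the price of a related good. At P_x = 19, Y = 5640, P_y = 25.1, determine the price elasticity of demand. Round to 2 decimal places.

-0.30

First evaluate Q: 77 − 4.1(19) + 0.04(5640) + 1.24(25.1) = 77 − 77.9 + 225.6 + 31.124 = 255.824.
∂Q/∂P_x = −4.1, so E_p = (−4.1)·(19/255.824) ≈ -0.30.
|E_p| < 1: demand is inelastic.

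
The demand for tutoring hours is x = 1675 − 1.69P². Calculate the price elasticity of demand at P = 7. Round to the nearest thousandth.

-0.104

At P = 7, x = 1592.19.
dx/dP = −2·1.69·P = −23.66.
Point elasticity E = (dx/dP)·(P/x) = -23.66 × 7/1592.19 ≈ -0.104.
|E| < 1, so demand is inelastic at this price.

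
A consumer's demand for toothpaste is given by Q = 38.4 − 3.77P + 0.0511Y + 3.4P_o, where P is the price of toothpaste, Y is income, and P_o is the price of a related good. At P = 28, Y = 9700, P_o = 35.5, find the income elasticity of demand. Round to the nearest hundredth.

0.90

Q = 38.4 − 3.77(28) + 0.0511(9700) + 3.4(35.5) = 38.4 − 105.56 + 495.67 + 120.7 = 549.21.
∂Q/∂Y = +0.0511, so E_I = 0.0511·(9700/549.21) ≈ 0.90.
E_I ∈ (0,1): normal good (necessity).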